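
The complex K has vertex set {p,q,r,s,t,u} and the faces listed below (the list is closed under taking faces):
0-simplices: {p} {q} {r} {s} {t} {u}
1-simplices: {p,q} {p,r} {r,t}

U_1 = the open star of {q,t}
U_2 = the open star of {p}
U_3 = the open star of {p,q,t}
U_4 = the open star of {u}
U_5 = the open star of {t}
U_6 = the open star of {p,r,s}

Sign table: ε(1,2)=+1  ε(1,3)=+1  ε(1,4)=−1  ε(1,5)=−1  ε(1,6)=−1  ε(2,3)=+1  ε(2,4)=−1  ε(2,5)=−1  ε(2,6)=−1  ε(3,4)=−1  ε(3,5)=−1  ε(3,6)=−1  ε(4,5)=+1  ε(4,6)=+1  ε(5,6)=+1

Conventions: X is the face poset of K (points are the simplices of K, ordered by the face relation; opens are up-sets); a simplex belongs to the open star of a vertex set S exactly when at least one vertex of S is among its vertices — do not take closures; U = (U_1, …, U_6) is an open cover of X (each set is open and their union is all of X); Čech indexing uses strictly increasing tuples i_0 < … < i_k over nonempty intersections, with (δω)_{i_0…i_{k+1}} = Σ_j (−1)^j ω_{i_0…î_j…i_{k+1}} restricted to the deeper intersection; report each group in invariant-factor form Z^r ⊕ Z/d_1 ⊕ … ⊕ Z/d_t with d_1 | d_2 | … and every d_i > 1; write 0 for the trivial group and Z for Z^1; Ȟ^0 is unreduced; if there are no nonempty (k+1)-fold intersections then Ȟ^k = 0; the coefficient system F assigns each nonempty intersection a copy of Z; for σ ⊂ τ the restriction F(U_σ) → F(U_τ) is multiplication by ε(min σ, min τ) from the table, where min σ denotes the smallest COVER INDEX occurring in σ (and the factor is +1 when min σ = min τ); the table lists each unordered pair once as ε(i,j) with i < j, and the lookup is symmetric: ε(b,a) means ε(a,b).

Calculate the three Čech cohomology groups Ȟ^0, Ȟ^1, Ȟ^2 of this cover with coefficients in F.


Ȟ^0 ≅ Z^2,  Ȟ^1 ≅ 0,  Ȟ^2 ≅ 0

nonempty intersections:
  U1={{q},{t},{p,q},{r,t}} U2={{p},{p,q},{p,r}} U3={{p},{q},{t},{p,q},{p,r},{r,t}} U4={{u}} U5={{t},{r,t}} U6={{p},{r},{s},{p,q},{p,r},{r,t}}
  U12={{p,q}} U13={{q},{t},{p,q},{r,t}} U15={{t},{r,t}} U16={{p,q},{r,t}} U23={{p},{p,q},{p,r}} U26={{p},{p,q},{p,r}} U35={{t},{r,t}} U36={{p},{p,q},{p,r},{r,t}} U56={{r,t}}
  U123={{p,q}} U126={{p,q}} U135={{t},{r,t}} U136={{p,q},{r,t}} U156={{r,t}} U236={{p},{p,q},{p,r}} U356={{r,t}}
  U1236={{p,q}} U1356={{r,t}}
C dims 6,9,7,2; δ0: rk 4, SNF 1^4; δ1: rk 5, SNF 1^5; δ2: rk 2, SNF 1^2
Ȟ^0: (6−4)−0=2 ⇒ Z^2
Ȟ^1: (9−5)−4=0 ⇒ 0
Ȟ^2: (7−2)−5=0 ⇒ 0


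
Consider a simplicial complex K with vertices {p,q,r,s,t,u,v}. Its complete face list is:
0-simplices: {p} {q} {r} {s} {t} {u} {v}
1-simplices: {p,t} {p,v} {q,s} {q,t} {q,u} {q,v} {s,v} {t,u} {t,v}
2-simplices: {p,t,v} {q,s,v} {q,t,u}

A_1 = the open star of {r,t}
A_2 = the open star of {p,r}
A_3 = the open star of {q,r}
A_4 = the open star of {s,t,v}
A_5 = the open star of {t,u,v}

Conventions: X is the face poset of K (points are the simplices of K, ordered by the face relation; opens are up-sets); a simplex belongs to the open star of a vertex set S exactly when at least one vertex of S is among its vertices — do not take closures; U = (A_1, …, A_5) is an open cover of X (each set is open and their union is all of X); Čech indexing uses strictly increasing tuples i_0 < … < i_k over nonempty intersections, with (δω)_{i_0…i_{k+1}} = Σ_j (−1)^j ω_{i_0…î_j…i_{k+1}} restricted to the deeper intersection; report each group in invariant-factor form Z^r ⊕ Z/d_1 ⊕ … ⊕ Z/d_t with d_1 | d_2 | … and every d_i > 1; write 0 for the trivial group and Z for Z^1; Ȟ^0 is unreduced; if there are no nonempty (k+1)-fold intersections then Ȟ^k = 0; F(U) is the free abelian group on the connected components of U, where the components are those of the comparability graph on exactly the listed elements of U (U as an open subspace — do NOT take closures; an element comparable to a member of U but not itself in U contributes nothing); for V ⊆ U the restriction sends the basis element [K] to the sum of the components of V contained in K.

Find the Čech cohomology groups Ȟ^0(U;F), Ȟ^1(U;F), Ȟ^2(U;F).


nerve simplices:
  A1={{r},{t},{p,t},{q,t},{t,u},{t,v},{p,t,v},{q,t,u}} A2={{p},{r},{p,t},{p,v},{p,t,v}} A3={{q},{r},{q,s},{q,t},{q,u},{q,v},{q,s,v},{q,t,u}} A4={{s},{t},{v},{p,t},{p,v},{q,s},{q,t},{q,v},{s,v},{t,u},{t,v},{p,t,v},{q,s,v},{q,t,u}} A5={{t},{u},{v},{p,t},{p,v},{q,t},{q,u},{q,v},{s,v},{t,u},{t,v},{p,t,v},{q,s,v},{q,t,u}}
  A12={{r},{p,t},{p,t,v}} A13={{r},{q,t},{q,t,u}} A14={{t},{p,t},{q,t},{t,u},{t,v},{p,t,v},{q,t,u}} A15={{t},{p,t},{q,t},{t,u},{t,v},{p,t,v},{q,t,u}} A23={{r}} A24={{p,t},{p,v},{p,t,v}} A25={{p,t},{p,v},{p,t,v}} A34={{q,s},{q,t},{q,v},{q,s,v},{q,t,u}} A35={{q,t},{q,u},{q,v},{q,s,v},{q,t,u}} A45={{t},{v},{p,t},{p,v},{q,t},{q,v},{s,v},{t,u},{t,v},{p,t,v},{q,s,v},{q,t,u}}
  A123={{r}} A124={{p,t},{p,t,v}} A125={{p,t},{p,t,v}} A134={{q,t},{q,t,u}} A135={{q,t},{q,t,u}} A145={{t},{p,t},{q,t},{t,u},{t,v},{p,t,v},{q,t,u}} A245={{p,t},{p,v},{p,t,v}} A345={{q,t},{q,v},{q,s,v},{q,t,u}}
  A1245={{p,t},{p,t,v}} A1345={{q,t},{q,t,u}}
components per intersection:
  A1: {{r}} {{t},{p,t},{q,t},{t,u},{t,v},{p,t,v},{q,t,u}}
  A2: {{p},{p,t},{p,v},{p,t,v}} {{r}}
  A3: {{q},{q,s},{q,t},{q,u},{q,v},{q,s,v},{q,t,u}} {{r}}
  A4: {{s},{t},{v},{p,t},{p,v},{q,s},{q,t},{q,v},{s,v},{t,u},{t,v},{p,t,v},{q,s,v},{q,t,u}}
  A5: {{t},{u},{v},{p,t},{p,v},{q,t},{q,u},{q,v},{s,v},{t,u},{t,v},{p,t,v},{q,s,v},{q,t,u}}
  A12: {{r}} {{p,t},{p,t,v}}
  A13: {{r}} {{q,t},{q,t,u}}
  A14: {{t},{p,t},{q,t},{t,u},{t,v},{p,t,v},{q,t,u}}
  A15: {{t},{p,t},{q,t},{t,u},{t,v},{p,t,v},{q,t,u}}
  A23: {{r}}
  A24: {{p,t},{p,v},{p,t,v}}
  A25: {{p,t},{p,v},{p,t,v}}
  A34: {{q,s},{q,v},{q,s,v}} {{q,t},{q,t,u}}
  A35: {{q,t},{q,u},{q,t,u}} {{q,v},{q,s,v}}
  A45: {{t},{v},{p,t},{p,v},{q,t},{q,v},{s,v},{t,u},{t,v},{p,t,v},{q,s,v},{q,t,u}}
  A123: {{r}}
  A124: {{p,t},{p,t,v}}
  A125: {{p,t},{p,t,v}}
  A134: {{q,t},{q,t,u}}
  A135: {{q,t},{q,t,u}}
  A145: {{t},{p,t},{q,t},{t,u},{t,v},{p,t,v},{q,t,u}}
  A245: {{p,t},{p,v},{p,t,v}}
  A345: {{q,t},{q,t,u}} {{q,v},{q,s,v}}
  A1245: {{p,t},{p,t,v}}
  A1345: {{q,t},{q,t,u}}
C dims 8,14,9,2; δ0: rk 6, SNF 1^6; δ1: rk 7, SNF 1^7; δ2: rk 2, SNF 1^2
degree 0: 8−6−0 = 2 → Ȟ^0 ≅ Z^2
degree 1: 14−7−6 = 1 → Ȟ^1 ≅ Z
degree 2: 9−2−7 = 0 → Ȟ^2 ≅ 0

Ȟ^0 = Z^2; Ȟ^1 = Z; Ȟ^2 = 0


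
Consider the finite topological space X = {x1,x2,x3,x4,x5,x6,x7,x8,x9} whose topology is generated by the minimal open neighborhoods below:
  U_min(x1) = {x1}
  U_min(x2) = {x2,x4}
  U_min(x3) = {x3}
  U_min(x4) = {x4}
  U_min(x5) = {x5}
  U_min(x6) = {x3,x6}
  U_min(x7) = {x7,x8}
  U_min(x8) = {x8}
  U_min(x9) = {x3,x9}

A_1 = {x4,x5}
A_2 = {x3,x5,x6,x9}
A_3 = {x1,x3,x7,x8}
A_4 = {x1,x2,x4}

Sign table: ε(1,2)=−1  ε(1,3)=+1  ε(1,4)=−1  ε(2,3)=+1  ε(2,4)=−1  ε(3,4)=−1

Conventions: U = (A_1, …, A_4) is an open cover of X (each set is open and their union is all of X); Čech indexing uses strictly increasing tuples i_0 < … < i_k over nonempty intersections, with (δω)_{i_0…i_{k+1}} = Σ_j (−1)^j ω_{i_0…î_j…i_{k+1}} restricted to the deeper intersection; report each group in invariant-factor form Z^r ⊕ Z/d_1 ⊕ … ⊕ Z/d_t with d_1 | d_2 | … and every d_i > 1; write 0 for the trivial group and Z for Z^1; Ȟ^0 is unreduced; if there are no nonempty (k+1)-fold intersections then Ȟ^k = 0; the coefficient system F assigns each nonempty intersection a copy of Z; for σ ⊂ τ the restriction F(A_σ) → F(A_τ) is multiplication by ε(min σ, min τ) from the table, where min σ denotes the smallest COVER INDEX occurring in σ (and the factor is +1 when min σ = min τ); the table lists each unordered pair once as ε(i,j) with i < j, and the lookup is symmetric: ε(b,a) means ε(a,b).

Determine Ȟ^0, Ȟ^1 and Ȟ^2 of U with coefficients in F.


Ȟ^0 = 0, Ȟ^1 = Z/2 and Ȟ^2 = 0

nonempty intersections:
  A12={x5} A14={x4} A23={x3} A34={x1}
C dims 4,4; δ0: rk 4, SNF 1^3·2
Ȟ^0: (4−4)−0=0 ⇒ 0
Ȟ^1: (4−0)−4=0 plus torsion [2] ⇒ Z/2
Ȟ^2: (0−0)−0=0 ⇒ 0


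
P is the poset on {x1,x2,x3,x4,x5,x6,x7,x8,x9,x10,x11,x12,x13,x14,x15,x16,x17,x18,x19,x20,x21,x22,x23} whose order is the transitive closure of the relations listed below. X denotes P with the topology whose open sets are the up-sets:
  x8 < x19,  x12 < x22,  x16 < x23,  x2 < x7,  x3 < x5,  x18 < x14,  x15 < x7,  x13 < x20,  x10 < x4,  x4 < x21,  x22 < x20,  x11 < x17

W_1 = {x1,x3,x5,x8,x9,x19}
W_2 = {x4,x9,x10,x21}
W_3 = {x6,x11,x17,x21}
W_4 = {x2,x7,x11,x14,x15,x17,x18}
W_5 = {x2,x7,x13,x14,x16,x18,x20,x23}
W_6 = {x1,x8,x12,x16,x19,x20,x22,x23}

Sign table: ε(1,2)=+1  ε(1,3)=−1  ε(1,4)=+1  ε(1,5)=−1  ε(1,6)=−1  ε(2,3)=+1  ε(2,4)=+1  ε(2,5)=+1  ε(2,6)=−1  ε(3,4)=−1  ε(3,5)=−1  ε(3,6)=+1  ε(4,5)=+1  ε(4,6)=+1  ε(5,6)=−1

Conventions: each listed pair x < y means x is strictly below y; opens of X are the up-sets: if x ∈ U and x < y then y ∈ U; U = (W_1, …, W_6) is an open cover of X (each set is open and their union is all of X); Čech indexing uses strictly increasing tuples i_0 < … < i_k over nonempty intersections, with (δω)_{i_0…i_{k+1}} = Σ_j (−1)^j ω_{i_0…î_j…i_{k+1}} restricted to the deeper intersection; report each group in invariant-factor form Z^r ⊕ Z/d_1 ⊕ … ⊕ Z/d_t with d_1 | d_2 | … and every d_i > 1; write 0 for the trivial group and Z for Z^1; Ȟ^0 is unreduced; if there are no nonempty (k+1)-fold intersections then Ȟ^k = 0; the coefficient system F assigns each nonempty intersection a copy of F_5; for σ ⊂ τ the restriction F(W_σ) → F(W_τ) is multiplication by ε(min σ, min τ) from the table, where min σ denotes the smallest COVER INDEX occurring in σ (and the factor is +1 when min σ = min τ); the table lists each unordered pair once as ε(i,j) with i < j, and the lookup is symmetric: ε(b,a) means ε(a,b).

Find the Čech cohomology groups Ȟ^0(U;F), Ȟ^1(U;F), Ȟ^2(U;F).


cover nerve:
  W12={x9} W16={x1,x8,x19} W23={x21} W34={x11,x17} W45={x2,x7,x14,x18} W56={x16,x20,x23}
C dims 6,6; δ0: rk_F5 6
Ȟ^0: (6−6)−0=0 ⇒ 0
Ȟ^1: (6−0)−6=0 ⇒ 0
Ȟ^2: (0−0)−0=0 ⇒ 0

Ȟ^0 ≅ 0, Ȟ^1 ≅ 0, Ȟ^2 ≅ 0


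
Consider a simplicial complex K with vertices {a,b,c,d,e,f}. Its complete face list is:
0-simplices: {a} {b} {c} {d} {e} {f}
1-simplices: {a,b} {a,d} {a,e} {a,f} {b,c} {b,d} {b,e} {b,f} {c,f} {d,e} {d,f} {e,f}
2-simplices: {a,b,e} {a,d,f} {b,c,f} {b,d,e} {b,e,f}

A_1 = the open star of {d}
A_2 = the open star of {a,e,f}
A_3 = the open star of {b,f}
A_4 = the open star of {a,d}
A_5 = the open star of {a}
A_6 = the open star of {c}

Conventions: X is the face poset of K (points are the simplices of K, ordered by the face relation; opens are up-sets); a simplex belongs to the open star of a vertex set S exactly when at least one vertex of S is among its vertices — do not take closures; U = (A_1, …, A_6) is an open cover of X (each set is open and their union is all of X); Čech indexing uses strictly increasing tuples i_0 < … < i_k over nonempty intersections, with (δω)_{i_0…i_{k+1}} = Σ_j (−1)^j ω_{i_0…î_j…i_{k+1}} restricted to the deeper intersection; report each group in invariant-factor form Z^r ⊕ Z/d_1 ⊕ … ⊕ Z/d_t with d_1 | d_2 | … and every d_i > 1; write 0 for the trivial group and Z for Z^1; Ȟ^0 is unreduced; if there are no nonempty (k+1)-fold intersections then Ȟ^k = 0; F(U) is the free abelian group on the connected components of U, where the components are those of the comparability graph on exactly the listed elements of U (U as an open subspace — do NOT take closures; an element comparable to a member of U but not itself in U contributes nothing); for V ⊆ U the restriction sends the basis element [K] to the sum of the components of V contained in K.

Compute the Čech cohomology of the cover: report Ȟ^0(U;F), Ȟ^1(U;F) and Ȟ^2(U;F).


nonempty intersections:
  A1={{d},{a,d},{b,d},{d,e},{d,f},{a,d,f},{b,d,e}} A2={{a},{e},{f},{a,b},{a,d},{a,e},{a,f},{b,e},{b,f},{c,f},{d,e},{d,f},{e,f},{a,b,e},{a,d,f},{b,c,f},{b,d,e},{b,e,f}} A3={{b},{f},{a,b},{a,f},{b,c},{b,d},{b,e},{b,f},{c,f},{d,f},{e,f},{a,b,e},{a,d,f},{b,c,f},{b,d,e},{b,e,f}} A4={{a},{d},{a,b},{a,d},{a,e},{a,f},{b,d},{d,e},{d,f},{a,b,e},{a,d,f},{b,d,e}} A5={{a},{a,b},{a,d},{a,e},{a,f},{a,b,e},{a,d,f}} A6={{c},{b,c},{c,f},{b,c,f}}
  A12={{a,d},{d,e},{d,f},{a,d,f},{b,d,e}} A13={{b,d},{d,f},{a,d,f},{b,d,e}} A14={{d},{a,d},{b,d},{d,e},{d,f},{a,d,f},{b,d,e}} A15={{a,d},{a,d,f}} A23={{f},{a,b},{a,f},{b,e},{b,f},{c,f},{d,f},{e,f},{a,b,e},{a,d,f},{b,c,f},{b,d,e},{b,e,f}} A24={{a},{a,b},{a,d},{a,e},{a,f},{d,e},{d,f},{a,b,e},{a,d,f},{b,d,e}} A25={{a},{a,b},{a,d},{a,e},{a,f},{a,b,e},{a,d,f}} A26={{c,f},{b,c,f}} A34={{a,b},{a,f},{b,d},{d,f},{a,b,e},{a,d,f},{b,d,e}} A35={{a,b},{a,f},{a,b,e},{a,d,f}} A36={{b,c},{c,f},{b,c,f}} A45={{a},{a,b},{a,d},{a,e},{a,f},{a,b,e},{a,d,f}}
  A123={{d,f},{a,d,f},{b,d,e}} A124={{a,d},{d,e},{d,f},{a,d,f},{b,d,e}} A125={{a,d},{a,d,f}} A134={{b,d},{d,f},{a,d,f},{b,d,e}} A135={{a,d,f}} A145={{a,d},{a,d,f}} A234={{a,b},{a,f},{d,f},{a,b,e},{a,d,f},{b,d,e}} A235={{a,b},{a,f},{a,b,e},{a,d,f}} A236={{c,f},{b,c,f}} A245={{a},{a,b},{a,d},{a,e},{a,f},{a,b,e},{a,d,f}} A345={{a,b},{a,f},{a,b,e},{a,d,f}}
  A1234={{d,f},{a,d,f},{b,d,e}} A1235={{a,d,f}} A1245={{a,d},{a,d,f}} A1345={{a,d,f}} A2345={{a,b},{a,f},{a,b,e},{a,d,f}}
  A12345={{a,d,f}}
components per intersection:
  A1: {{d},{a,d},{b,d},{d,e},{d,f},{a,d,f},{b,d,e}}
  A2: {{a},{e},{f},{a,b},{a,d},{a,e},{a,f},{b,e},{b,f},{c,f},{d,e},{d,f},{e,f},{a,b,e},{a,d,f},{b,c,f},{b,d,e},{b,e,f}}
  A3: {{b},{f},{a,b},{a,f},{b,c},{b,d},{b,e},{b,f},{c,f},{d,f},{e,f},{a,b,e},{a,d,f},{b,c,f},{b,d,e},{b,e,f}}
  A4: {{a},{d},{a,b},{a,d},{a,e},{a,f},{b,d},{d,e},{d,f},{a,b,e},{a,d,f},{b,d,e}}
  A5: {{a},{a,b},{a,d},{a,e},{a,f},{a,b,e},{a,d,f}}
  A6: {{c},{b,c},{c,f},{b,c,f}}
  A12: {{a,d},{d,f},{a,d,f}} {{d,e},{b,d,e}}
  A13: {{b,d},{b,d,e}} {{d,f},{a,d,f}}
  A14: {{d},{a,d},{b,d},{d,e},{d,f},{a,d,f},{b,d,e}}
  A15: {{a,d},{a,d,f}}
  A23: {{f},{a,b},{a,f},{b,e},{b,f},{c,f},{d,f},{e,f},{a,b,e},{a,d,f},{b,c,f},{b,d,e},{b,e,f}}
  A24: {{a},{a,b},{a,d},{a,e},{a,f},{d,f},{a,b,e},{a,d,f}} {{d,e},{b,d,e}}
  A25: {{a},{a,b},{a,d},{a,e},{a,f},{a,b,e},{a,d,f}}
  A26: {{c,f},{b,c,f}}
  A34: {{a,b},{a,b,e}} {{a,f},{d,f},{a,d,f}} {{b,d},{b,d,e}}
  A35: {{a,b},{a,b,e}} {{a,f},{a,d,f}}
  A36: {{b,c},{c,f},{b,c,f}}
  A45: {{a},{a,b},{a,d},{a,e},{a,f},{a,b,e},{a,d,f}}
  A123: {{d,f},{a,d,f}} {{b,d,e}}
  A124: {{a,d},{d,f},{a,d,f}} {{d,e},{b,d,e}}
  A125: {{a,d},{a,d,f}}
  A134: {{b,d},{b,d,e}} {{d,f},{a,d,f}}
  A135: {{a,d,f}}
  A145: {{a,d},{a,d,f}}
  A234: {{a,b},{a,b,e}} {{a,f},{d,f},{a,d,f}} {{b,d,e}}
  A235: {{a,b},{a,b,e}} {{a,f},{a,d,f}}
  A236: {{c,f},{b,c,f}}
  A245: {{a},{a,b},{a,d},{a,e},{a,f},{a,b,e},{a,d,f}}
  A345: {{a,b},{a,b,e}} {{a,f},{a,d,f}}
  A1234: {{d,f},{a,d,f}} {{b,d,e}}
  A1235: {{a,d,f}}
  A1245: {{a,d},{a,d,f}}
  A1345: {{a,d,f}}
  A2345: {{a,b},{a,b,e}} {{a,f},{a,d,f}}
  A12345: {{a,d,f}}
C dims 6,18,18,7; δ0: rk 5, SNF 1^5; δ1: rk 12, SNF 1^12; δ2: rk 6, SNF 1^6
Ȟ^0: (6−5)−0=1 ⇒ Z
Ȟ^1: (18−12)−5=1 ⇒ Z
Ȟ^2: (18−6)−12=0 ⇒ 0

Ȟ^0 ≅ Z; Ȟ^1 ≅ Z; Ȟ^2 ≅ 0


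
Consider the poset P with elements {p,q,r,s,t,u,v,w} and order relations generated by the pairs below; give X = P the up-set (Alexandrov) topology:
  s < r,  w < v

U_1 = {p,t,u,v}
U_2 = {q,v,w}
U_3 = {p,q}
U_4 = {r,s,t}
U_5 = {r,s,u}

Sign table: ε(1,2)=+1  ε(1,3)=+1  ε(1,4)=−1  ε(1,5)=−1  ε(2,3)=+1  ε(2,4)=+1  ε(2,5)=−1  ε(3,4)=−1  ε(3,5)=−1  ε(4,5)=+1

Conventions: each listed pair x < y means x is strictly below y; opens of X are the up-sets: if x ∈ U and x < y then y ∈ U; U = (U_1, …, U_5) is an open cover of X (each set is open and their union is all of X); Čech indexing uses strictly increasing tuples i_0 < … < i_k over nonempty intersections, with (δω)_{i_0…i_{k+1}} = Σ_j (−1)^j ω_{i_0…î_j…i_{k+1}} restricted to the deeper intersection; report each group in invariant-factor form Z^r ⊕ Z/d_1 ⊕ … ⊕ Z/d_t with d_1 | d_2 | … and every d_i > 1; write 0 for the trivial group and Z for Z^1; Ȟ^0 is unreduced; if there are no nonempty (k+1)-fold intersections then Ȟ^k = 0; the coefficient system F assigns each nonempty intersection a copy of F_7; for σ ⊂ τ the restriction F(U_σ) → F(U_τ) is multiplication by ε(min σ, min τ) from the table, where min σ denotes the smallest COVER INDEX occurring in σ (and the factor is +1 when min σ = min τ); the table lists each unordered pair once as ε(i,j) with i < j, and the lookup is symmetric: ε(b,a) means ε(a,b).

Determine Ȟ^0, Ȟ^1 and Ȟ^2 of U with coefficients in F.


Ȟ^0 = Z/7,  Ȟ^1 = Z/7 ⊕ Z/7,  Ȟ^2 = 0

nerve of the cover:
  U12={v} U13={p} U14={t} U15={u} U23={q} U45={r,s}
C dims 5,6; δ0: rk_F7 4
Ȟ^0 = (5 − 4) − 0 = 1, so Ȟ^0 ≅ Z/7
Ȟ^1 = (6 − 0) − 4 = 2, so Ȟ^1 ≅ Z/7 ⊕ Z/7
Ȟ^2 = (0 − 0) − 0 = 0, so Ȟ^2 ≅ 0


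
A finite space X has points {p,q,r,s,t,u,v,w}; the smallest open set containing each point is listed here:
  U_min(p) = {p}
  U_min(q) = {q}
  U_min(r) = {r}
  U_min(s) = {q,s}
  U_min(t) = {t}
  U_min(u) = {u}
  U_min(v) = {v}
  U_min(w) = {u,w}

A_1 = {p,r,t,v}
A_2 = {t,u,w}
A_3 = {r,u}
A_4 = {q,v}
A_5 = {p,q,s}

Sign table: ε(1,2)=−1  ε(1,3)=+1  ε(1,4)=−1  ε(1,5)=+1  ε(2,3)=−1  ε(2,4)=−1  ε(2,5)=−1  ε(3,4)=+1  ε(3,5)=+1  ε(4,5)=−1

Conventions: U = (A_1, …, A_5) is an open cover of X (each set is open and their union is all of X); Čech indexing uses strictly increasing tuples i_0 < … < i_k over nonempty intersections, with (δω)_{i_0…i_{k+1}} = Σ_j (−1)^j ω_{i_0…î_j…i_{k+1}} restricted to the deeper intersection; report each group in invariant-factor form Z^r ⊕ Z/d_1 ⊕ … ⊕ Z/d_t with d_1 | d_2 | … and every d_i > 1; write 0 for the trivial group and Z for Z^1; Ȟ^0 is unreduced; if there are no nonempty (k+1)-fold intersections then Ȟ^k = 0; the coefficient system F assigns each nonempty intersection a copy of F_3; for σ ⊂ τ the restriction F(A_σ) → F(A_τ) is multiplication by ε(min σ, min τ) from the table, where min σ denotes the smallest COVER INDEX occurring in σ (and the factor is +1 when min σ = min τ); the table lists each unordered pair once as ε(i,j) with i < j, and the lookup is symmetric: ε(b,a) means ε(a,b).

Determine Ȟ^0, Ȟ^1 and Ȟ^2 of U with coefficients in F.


Ȟ^0(U;F) ≅ Z/3, Ȟ^1(U;F) ≅ Z/3 ⊕ Z/3 and Ȟ^2(U;F) ≅ 0

cover nerve:
  A12={t} A13={r} A14={v} A15={p} A23={u} A45={q}
C dims 5,6; δ0: rk_F3 4
Ȟ^0: (5−4)−0=1 ⇒ Z/3
Ȟ^1: (6−0)−4=2 ⇒ Z/3 ⊕ Z/3
Ȟ^2: (0−0)−0=0 ⇒ 0


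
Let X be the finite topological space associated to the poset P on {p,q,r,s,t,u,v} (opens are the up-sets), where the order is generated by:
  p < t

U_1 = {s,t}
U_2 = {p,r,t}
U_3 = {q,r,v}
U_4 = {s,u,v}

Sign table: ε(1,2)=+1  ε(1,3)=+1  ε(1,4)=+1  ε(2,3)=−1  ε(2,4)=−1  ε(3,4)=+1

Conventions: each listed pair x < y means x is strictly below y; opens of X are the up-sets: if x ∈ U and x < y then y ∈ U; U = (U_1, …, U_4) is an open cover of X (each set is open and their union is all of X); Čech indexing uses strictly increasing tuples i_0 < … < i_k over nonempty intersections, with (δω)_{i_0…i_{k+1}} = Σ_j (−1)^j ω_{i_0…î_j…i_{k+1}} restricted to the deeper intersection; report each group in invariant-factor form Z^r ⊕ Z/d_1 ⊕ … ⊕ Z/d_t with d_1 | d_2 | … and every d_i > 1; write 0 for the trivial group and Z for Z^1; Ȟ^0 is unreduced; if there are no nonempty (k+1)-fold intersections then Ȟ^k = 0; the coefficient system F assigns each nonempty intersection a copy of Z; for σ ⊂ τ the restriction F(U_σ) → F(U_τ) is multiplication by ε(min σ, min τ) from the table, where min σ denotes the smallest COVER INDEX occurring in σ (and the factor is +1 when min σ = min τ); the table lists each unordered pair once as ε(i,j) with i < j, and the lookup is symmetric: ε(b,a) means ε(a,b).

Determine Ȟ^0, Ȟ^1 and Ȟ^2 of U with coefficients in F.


Ȟ^0 = 0, Ȟ^1 = Z/2, Ȟ^2 = 0

nerve of the cover:
  U12={t} U14={s} U23={r} U34={v}
C dims 4,4; δ0: rk 4, SNF 1^3·2
Ȟ^0 = (4 − 4) − 0 = 0, so Ȟ^0 ≅ 0
Ȟ^1 = (4 − 0) − 4 = 0 plus torsion [2], so Ȟ^1 ≅ Z/2
Ȟ^2 = (0 − 0) − 0 = 0, so Ȟ^2 ≅ 0


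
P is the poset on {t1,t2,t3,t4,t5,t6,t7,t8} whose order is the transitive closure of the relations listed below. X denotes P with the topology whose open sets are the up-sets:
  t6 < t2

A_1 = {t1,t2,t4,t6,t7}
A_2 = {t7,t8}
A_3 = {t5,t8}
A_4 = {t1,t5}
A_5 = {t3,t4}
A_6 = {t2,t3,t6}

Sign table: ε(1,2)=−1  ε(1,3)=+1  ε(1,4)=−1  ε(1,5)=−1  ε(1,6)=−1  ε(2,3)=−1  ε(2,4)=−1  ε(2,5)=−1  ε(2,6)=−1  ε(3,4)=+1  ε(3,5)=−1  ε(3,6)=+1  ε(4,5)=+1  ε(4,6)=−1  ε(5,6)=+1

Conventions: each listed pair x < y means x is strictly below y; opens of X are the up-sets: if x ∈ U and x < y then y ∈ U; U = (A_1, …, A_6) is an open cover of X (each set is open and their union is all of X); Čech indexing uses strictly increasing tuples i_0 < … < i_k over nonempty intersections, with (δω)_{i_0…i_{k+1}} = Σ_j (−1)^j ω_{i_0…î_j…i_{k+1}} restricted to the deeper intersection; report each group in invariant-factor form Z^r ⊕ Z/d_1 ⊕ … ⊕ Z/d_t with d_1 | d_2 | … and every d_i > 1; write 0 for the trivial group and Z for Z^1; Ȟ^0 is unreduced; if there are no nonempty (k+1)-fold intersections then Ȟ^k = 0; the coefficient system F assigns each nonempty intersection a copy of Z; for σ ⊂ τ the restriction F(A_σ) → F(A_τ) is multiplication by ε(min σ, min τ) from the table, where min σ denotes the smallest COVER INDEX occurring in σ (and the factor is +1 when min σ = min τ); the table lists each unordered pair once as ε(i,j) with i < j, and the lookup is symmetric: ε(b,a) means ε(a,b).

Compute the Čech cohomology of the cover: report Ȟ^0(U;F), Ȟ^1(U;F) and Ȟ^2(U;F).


Ȟ^0 ≅ 0,  Ȟ^1 ≅ Z ⊕ Z/2,  Ȟ^2 ≅ 0

nonempty overlaps:
  A12={t7} A14={t1} A15={t4} A16={t2,t6} A23={t8} A34={t5} A56={t3}
C dims 6,7; δ0: rk 6, SNF 1^5·2
degree 0: 6−6−0 = 0 → Ȟ^0 ≅ 0
degree 1: 7−0−6 = 1 plus torsion [2] → Ȟ^1 ≅ Z ⊕ Z/2
degree 2: 0−0−0 = 0 → Ȟ^2 ≅ 0


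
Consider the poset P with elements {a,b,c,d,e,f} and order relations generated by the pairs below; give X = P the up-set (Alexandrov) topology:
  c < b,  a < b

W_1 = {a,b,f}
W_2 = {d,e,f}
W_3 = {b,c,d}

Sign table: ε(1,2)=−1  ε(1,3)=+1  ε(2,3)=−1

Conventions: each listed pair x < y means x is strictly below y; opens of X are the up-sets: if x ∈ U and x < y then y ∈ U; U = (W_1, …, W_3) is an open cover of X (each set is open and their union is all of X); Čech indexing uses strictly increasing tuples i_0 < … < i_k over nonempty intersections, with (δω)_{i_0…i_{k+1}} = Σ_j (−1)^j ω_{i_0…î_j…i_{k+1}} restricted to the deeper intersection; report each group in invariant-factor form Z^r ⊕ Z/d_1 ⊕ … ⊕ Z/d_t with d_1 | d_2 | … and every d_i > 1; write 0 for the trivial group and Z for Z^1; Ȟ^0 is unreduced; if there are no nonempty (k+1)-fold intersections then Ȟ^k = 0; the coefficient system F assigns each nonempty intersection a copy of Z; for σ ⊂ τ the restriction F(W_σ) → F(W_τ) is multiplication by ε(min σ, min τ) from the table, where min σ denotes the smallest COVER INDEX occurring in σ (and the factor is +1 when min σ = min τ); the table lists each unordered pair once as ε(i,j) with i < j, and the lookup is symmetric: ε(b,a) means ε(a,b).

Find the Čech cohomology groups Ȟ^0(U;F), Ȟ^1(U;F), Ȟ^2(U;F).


nonempty overlaps:
  W12={f} W13={b} W23={d}
C dims 3,3; δ0: rk 2, SNF 1^2
degree 0: 3−2−0 = 1 → Ȟ^0 ≅ Z
degree 1: 3−0−2 = 1 → Ȟ^1 ≅ Z
degree 2: 0−0−0 = 0 → Ȟ^2 ≅ 0

Ȟ^0 = Z, Ȟ^1 = Z, Ȟ^2 = 0


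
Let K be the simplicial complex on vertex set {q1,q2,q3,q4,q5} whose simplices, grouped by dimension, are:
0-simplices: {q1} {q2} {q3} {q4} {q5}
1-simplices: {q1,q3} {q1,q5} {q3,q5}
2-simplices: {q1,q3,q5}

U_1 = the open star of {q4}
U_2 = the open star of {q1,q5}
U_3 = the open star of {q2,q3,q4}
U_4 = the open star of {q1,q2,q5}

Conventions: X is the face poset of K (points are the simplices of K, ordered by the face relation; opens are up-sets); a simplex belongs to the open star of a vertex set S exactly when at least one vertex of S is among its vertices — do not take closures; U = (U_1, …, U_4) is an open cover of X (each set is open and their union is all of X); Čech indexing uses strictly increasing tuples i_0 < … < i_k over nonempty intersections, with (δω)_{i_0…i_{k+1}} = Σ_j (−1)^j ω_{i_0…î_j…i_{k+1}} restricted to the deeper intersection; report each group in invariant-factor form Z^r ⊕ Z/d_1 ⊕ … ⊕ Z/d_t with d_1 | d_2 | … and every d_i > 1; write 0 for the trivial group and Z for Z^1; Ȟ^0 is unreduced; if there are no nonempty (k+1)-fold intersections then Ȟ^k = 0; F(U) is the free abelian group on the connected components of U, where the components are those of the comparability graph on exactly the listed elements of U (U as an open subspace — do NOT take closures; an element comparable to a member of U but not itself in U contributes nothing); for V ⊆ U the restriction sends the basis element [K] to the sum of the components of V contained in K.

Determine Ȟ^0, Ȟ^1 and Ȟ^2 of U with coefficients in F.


nerve simplices:
  U1={{q4}} U2={{q1},{q5},{q1,q3},{q1,q5},{q3,q5},{q1,q3,q5}} U3={{q2},{q3},{q4},{q1,q3},{q3,q5},{q1,q3,q5}} U4={{q1},{q2},{q5},{q1,q3},{q1,q5},{q3,q5},{q1,q3,q5}}
  U13={{q4}} U23={{q1,q3},{q3,q5},{q1,q3,q5}} U24={{q1},{q5},{q1,q3},{q1,q5},{q3,q5},{q1,q3,q5}} U34={{q2},{q1,q3},{q3,q5},{q1,q3,q5}}
  U234={{q1,q3},{q3,q5},{q1,q3,q5}}
components per intersection:
  U1: {{q4}}
  U2: {{q1},{q5},{q1,q3},{q1,q5},{q3,q5},{q1,q3,q5}}
  U3: {{q2}} {{q3},{q1,q3},{q3,q5},{q1,q3,q5}} {{q4}}
  U4: {{q1},{q5},{q1,q3},{q1,q5},{q3,q5},{q1,q3,q5}} {{q2}}
  U13: {{q4}}
  U23: {{q1,q3},{q3,q5},{q1,q3,q5}}
  U24: {{q1},{q5},{q1,q3},{q1,q5},{q3,q5},{q1,q3,q5}}
  U34: {{q2}} {{q1,q3},{q3,q5},{q1,q3,q5}}
  U234: {{q1,q3},{q3,q5},{q1,q3,q5}}
C dims 7,5,1; δ0: rk 4, SNF 1^4; δ1: rk 1, SNF 1^1
degree 0: 7−4−0 = 3 → Ȟ^0 ≅ Z^3
degree 1: 5−1−4 = 0 → Ȟ^1 ≅ 0
degree 2: 1−0−1 = 0 → Ȟ^2 ≅ 0

Ȟ^0(U;F) ≅ Z^3, Ȟ^1(U;F) ≅ 0 and Ȟ^2(U;F) ≅ 0


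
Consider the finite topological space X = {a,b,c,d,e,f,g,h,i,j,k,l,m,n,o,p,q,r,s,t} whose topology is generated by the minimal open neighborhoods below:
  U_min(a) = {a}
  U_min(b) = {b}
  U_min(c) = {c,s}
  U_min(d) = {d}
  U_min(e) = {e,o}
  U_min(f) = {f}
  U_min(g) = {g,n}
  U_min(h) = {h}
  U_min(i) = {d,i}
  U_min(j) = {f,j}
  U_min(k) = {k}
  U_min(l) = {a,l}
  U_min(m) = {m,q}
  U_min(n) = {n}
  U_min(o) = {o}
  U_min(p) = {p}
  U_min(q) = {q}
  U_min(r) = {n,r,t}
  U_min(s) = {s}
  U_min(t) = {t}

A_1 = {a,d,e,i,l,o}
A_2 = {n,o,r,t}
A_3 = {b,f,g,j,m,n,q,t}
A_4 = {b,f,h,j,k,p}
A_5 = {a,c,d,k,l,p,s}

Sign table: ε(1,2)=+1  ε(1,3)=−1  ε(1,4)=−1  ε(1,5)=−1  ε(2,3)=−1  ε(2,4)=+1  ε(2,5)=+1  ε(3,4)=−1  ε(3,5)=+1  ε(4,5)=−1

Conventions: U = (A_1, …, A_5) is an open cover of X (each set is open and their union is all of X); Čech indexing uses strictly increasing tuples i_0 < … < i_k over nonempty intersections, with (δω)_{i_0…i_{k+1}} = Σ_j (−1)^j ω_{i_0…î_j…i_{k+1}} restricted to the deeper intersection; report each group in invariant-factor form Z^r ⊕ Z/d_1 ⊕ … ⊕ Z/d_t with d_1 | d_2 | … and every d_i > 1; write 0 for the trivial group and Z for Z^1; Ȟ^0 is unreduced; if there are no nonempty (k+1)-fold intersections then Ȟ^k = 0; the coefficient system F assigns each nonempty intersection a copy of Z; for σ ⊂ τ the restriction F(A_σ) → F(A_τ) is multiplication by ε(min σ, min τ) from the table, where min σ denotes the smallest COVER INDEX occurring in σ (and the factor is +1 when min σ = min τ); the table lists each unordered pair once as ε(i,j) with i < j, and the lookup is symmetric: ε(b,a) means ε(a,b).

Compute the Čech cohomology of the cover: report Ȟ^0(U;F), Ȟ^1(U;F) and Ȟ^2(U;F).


cover nerve:
  A12={o} A15={a,d,l} A23={n,t} A34={b,f,j} A45={k,p}
C dims 5,5; δ0: rk 4, SNF 1^4
Ȟ^0: (5−4)−0=1 ⇒ Z
Ȟ^1: (5−0)−4=1 ⇒ Z
Ȟ^2: (0−0)−0=0 ⇒ 0

Ȟ^0 = Z, Ȟ^1 = Z and Ȟ^2 = 0


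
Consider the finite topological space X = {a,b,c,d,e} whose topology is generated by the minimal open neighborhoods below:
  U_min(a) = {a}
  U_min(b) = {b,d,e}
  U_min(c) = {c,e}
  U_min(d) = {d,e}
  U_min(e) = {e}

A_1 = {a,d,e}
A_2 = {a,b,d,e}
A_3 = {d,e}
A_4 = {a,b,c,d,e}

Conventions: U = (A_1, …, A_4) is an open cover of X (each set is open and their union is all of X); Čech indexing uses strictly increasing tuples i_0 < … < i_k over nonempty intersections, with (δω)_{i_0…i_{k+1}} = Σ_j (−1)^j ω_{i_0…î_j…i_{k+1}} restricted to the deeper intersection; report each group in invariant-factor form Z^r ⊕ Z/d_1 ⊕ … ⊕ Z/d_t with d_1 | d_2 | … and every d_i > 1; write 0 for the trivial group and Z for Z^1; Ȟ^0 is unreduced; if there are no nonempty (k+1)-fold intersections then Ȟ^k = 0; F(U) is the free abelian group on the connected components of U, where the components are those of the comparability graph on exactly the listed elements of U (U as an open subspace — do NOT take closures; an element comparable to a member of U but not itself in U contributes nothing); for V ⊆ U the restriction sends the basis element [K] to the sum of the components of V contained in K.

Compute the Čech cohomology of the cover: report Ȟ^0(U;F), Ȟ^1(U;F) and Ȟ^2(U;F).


Ȟ^0 = Z^2, Ȟ^1 = 0, Ȟ^2 = 0

nonempty intersections:
  A12={a,d,e} A13={d,e} A14={a,d,e} A23={d,e} A24={a,b,d,e} A34={d,e}
  A123={d,e} A124={a,d,e} A134={d,e} A234={d,e}
  A1234={d,e}
components per intersection:
  A1: {a} {d,e}
  A2: {a} {b,d,e}
  A3: {d,e}
  A4: {a} {b,c,d,e}
  A12: {a} {d,e}
  A13: {d,e}
  A14: {a} {d,e}
  A23: {d,e}
  A24: {a} {b,d,e}
  A34: {d,e}
  A123: {d,e}
  A124: {a} {d,e}
  A134: {d,e}
  A234: {d,e}
  A1234: {d,e}
C dims 7,9,5,1; δ0: rk 5, SNF 1^5; δ1: rk 4, SNF 1^4; δ2: rk 1, SNF 1^1
Ȟ^0: (7−5)−0=2 ⇒ Z^2
Ȟ^1: (9−4)−5=0 ⇒ 0
Ȟ^2: (5−1)−4=0 ⇒ 0


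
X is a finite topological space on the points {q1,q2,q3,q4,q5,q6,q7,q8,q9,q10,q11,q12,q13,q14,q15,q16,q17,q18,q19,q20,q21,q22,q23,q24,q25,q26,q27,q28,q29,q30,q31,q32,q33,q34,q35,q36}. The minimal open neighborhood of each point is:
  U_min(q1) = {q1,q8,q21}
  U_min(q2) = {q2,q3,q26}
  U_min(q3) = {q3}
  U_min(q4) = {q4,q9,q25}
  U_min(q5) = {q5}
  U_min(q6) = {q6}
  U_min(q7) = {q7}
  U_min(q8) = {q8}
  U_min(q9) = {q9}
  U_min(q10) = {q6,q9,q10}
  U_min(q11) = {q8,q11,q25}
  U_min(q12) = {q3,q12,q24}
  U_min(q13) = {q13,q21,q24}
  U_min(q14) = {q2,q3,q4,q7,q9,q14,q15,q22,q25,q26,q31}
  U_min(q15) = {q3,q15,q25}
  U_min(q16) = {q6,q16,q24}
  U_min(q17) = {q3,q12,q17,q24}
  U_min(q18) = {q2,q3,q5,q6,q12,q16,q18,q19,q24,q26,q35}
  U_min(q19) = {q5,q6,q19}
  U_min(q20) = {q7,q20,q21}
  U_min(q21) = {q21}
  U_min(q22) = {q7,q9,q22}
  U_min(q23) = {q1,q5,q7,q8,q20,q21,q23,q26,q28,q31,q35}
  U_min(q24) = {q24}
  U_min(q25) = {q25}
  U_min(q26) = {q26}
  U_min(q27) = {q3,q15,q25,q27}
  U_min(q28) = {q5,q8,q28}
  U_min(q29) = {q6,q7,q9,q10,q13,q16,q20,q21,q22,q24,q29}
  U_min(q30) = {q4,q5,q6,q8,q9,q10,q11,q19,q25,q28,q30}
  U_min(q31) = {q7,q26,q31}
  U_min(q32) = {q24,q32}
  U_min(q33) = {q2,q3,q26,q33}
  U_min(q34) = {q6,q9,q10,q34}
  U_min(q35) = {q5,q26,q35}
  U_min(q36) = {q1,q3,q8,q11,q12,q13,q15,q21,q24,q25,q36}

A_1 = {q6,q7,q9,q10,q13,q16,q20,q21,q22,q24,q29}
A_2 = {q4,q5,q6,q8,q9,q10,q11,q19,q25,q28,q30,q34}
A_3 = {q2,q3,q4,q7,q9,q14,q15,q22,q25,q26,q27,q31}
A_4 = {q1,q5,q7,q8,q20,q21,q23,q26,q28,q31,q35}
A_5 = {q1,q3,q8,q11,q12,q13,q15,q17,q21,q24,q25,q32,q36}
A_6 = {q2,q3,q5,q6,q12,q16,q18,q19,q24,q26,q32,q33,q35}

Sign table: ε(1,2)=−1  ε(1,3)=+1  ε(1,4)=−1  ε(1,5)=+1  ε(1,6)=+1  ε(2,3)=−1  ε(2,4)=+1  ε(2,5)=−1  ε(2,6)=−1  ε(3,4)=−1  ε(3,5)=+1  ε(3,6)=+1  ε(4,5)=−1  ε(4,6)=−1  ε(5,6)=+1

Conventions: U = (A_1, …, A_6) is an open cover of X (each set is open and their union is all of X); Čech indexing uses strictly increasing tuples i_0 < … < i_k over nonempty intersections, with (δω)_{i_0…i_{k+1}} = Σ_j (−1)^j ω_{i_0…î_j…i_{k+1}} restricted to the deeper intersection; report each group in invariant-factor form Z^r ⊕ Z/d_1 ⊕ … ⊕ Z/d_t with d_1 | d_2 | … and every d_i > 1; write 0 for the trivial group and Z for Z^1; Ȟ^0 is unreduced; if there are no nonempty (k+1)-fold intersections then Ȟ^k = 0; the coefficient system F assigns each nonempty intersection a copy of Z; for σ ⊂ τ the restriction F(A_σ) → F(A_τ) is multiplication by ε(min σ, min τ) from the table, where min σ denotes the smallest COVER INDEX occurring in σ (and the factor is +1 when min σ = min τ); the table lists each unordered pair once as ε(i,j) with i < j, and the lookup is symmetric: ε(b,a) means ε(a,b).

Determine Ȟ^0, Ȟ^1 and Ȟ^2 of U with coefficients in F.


Ȟ^0(U;F) ≅ Z, Ȟ^1(U;F) ≅ 0, Ȟ^2(U;F) ≅ Z/2

cover nerve:
  A12={q6,q9,q10} A13={q7,q9,q22} A14={q7,q20,q21} A15={q13,q21,q24} A16={q6,q16,q24} A23={q4,q9,q25} A24={q5,q8,q28} A25={q8,q11,q25} A26={q5,q6,q19} A34={q7,q26,q31} A35={q3,q15,q25} A36={q2,q3,q26} A45={q1,q8,q21} A46={q5,q26,q35} A56={q3,q12,q24,q32}
  A123={q9} A126={q6} A134={q7} A145={q21} A156={q24} A235={q25} A245={q8} A246={q5} A346={q26} A356={q3}
C dims 6,15,10; δ0: rk 5, SNF 1^5; δ1: rk 10, SNF 1^9·2
Ȟ^0: (6−5)−0=1 ⇒ Z
Ȟ^1: (15−10)−5=0 ⇒ 0
Ȟ^2: (10−0)−10=0 plus torsion [2] ⇒ Z/2


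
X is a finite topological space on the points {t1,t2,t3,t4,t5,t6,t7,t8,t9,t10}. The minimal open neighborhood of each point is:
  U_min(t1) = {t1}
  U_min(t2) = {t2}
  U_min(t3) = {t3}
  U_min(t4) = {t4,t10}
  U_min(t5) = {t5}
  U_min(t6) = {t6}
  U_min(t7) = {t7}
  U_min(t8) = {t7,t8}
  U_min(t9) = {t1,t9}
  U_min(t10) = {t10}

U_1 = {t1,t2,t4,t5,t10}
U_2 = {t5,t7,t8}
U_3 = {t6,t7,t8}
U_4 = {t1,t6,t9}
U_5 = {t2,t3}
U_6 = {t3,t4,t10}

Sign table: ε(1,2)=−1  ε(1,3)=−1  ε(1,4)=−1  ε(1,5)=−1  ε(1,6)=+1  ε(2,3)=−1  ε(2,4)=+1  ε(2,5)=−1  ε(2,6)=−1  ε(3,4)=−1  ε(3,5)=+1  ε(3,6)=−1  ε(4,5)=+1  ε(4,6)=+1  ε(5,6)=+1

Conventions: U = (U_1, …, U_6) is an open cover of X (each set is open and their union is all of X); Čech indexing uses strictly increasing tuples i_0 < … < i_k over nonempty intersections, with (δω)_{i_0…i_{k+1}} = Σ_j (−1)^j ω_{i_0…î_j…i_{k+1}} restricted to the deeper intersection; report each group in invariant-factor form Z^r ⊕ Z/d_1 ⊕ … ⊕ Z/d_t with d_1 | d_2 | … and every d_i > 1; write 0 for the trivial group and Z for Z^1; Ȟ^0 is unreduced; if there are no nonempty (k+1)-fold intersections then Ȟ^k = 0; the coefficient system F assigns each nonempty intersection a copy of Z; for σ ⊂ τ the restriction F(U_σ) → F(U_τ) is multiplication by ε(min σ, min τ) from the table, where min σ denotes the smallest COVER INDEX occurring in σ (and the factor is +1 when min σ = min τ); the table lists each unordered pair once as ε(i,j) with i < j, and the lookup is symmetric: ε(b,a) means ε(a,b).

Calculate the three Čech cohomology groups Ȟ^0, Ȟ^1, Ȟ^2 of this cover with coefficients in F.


cover nerve:
  U12={t5} U14={t1} U15={t2} U16={t4,t10} U23={t7,t8} U34={t6} U56={t3}
C dims 6,7; δ0: rk 6, SNF 1^5·2
Ȟ^0: (6−6)−0=0 ⇒ 0
Ȟ^1: (7−0)−6=1 plus torsion [2] ⇒ Z ⊕ Z/2
Ȟ^2: (0−0)−0=0 ⇒ 0

Ȟ^0 = 0,  Ȟ^1 = Z ⊕ Z/2,  Ȟ^2 = 0


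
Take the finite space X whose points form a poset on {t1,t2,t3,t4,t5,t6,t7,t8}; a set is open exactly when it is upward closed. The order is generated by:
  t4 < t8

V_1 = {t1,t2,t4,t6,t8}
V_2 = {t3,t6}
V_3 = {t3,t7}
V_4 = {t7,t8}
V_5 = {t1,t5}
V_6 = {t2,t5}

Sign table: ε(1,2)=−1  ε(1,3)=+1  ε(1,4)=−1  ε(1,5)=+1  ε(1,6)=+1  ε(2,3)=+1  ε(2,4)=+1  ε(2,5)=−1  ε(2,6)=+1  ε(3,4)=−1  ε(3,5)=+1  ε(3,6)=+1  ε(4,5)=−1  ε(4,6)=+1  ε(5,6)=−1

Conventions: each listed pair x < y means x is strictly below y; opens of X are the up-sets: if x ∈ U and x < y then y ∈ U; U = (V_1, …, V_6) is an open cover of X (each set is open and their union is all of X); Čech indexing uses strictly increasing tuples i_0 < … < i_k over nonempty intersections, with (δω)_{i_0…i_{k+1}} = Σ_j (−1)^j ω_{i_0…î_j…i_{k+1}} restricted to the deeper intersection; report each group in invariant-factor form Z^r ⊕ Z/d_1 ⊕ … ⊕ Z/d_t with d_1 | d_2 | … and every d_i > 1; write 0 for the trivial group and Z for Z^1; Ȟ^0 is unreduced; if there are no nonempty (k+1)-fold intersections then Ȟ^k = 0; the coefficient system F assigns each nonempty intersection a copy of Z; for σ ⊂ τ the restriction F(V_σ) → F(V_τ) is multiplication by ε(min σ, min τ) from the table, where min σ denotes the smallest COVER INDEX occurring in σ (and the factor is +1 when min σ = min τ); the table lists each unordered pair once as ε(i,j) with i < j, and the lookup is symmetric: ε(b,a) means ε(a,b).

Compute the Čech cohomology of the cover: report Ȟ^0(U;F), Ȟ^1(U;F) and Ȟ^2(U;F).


intersection data:
  V12={t6} V14={t8} V15={t1} V16={t2} V23={t3} V34={t7} V56={t5}
C dims 6,7; δ0: rk 6, SNF 1^5·2
Ȟ^0 = (6 − 6) − 0 = 0, so Ȟ^0 ≅ 0
Ȟ^1 = (7 − 0) − 6 = 1 plus torsion [2], so Ȟ^1 ≅ Z ⊕ Z/2
Ȟ^2 = (0 − 0) − 0 = 0, so Ȟ^2 ≅ 0

Ȟ^0 ≅ 0; Ȟ^1 ≅ Z ⊕ Z/2; Ȟ^2 ≅ 0


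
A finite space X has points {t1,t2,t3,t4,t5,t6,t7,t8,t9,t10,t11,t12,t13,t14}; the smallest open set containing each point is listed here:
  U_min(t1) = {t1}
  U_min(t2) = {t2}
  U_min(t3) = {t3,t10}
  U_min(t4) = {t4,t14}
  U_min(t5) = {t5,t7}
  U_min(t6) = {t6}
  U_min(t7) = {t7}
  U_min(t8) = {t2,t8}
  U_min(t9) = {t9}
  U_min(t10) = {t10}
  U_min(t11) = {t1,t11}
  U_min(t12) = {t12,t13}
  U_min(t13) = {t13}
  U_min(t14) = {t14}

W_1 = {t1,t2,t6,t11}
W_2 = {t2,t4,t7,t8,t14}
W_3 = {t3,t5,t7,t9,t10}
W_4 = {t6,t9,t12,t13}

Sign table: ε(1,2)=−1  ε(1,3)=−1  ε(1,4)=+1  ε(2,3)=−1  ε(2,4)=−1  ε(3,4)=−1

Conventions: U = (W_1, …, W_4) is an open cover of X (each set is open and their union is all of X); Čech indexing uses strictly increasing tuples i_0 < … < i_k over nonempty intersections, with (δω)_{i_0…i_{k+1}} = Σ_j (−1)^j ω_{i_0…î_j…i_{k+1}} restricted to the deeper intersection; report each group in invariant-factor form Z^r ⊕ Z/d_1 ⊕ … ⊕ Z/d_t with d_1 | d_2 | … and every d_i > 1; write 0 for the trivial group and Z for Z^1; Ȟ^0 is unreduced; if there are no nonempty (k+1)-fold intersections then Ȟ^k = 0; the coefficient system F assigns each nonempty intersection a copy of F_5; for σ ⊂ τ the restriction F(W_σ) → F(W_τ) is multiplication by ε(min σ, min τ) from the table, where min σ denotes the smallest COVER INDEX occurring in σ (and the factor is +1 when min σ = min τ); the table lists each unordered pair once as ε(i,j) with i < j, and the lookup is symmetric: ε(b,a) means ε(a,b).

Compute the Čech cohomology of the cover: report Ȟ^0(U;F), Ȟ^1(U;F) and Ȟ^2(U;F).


Ȟ^0 = 0; Ȟ^1 = 0; Ȟ^2 = 0

cover nerve:
  W12={t2} W14={t6} W23={t7} W34={t9}
C dims 4,4; δ0: rk_F5 4
Ȟ^0: (4−4)−0=0 ⇒ 0
Ȟ^1: (4−0)−4=0 ⇒ 0
Ȟ^2: (0−0)−0=0 ⇒ 0


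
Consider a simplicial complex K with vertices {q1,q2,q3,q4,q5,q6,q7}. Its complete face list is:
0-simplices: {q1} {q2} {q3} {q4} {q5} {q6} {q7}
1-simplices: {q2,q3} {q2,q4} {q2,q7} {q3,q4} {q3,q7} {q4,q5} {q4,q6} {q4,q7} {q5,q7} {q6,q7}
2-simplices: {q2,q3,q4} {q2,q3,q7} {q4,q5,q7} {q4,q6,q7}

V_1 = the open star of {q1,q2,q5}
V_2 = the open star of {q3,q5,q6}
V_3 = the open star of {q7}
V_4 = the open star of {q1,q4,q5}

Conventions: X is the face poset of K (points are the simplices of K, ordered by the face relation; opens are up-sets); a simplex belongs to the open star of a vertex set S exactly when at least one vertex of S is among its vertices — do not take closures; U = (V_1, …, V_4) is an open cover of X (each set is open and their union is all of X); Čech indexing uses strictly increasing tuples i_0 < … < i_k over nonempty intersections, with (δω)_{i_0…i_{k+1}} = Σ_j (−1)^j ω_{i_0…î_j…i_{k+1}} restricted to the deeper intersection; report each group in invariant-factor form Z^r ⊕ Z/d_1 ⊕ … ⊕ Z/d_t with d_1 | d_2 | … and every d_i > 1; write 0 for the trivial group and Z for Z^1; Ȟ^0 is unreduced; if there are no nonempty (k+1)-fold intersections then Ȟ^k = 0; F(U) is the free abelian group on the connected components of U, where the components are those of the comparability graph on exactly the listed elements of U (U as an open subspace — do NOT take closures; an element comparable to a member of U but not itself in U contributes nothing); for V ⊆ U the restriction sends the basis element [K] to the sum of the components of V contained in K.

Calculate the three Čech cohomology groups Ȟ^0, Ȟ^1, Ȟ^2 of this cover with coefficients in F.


Ȟ^0(U;F) ≅ Z^2; Ȟ^1(U;F) ≅ Z; Ȟ^2(U;F) ≅ 0

nerve of the cover:
  V1={{q1},{q2},{q5},{q2,q3},{q2,q4},{q2,q7},{q4,q5},{q5,q7},{q2,q3,q4},{q2,q3,q7},{q4,q5,q7}} V2={{q3},{q5},{q6},{q2,q3},{q3,q4},{q3,q7},{q4,q5},{q4,q6},{q5,q7},{q6,q7},{q2,q3,q4},{q2,q3,q7},{q4,q5,q7},{q4,q6,q7}} V3={{q7},{q2,q7},{q3,q7},{q4,q7},{q5,q7},{q6,q7},{q2,q3,q7},{q4,q5,q7},{q4,q6,q7}} V4={{q1},{q4},{q5},{q2,q4},{q3,q4},{q4,q5},{q4,q6},{q4,q7},{q5,q7},{q2,q3,q4},{q4,q5,q7},{q4,q6,q7}}
  V12={{q5},{q2,q3},{q4,q5},{q5,q7},{q2,q3,q4},{q2,q3,q7},{q4,q5,q7}} V13={{q2,q7},{q5,q7},{q2,q3,q7},{q4,q5,q7}} V14={{q1},{q5},{q2,q4},{q4,q5},{q5,q7},{q2,q3,q4},{q4,q5,q7}} V23={{q3,q7},{q5,q7},{q6,q7},{q2,q3,q7},{q4,q5,q7},{q4,q6,q7}} V24={{q5},{q3,q4},{q4,q5},{q4,q6},{q5,q7},{q2,q3,q4},{q4,q5,q7},{q4,q6,q7}} V34={{q4,q7},{q5,q7},{q4,q5,q7},{q4,q6,q7}}
  V123={{q5,q7},{q2,q3,q7},{q4,q5,q7}} V124={{q5},{q4,q5},{q5,q7},{q2,q3,q4},{q4,q5,q7}} V134={{q5,q7},{q4,q5,q7}} V234={{q5,q7},{q4,q5,q7},{q4,q6,q7}}
  V1234={{q5,q7},{q4,q5,q7}}
components per intersection:
  V1: {{q1}} {{q2},{q2,q3},{q2,q4},{q2,q7},{q2,q3,q4},{q2,q3,q7}} {{q5},{q4,q5},{q5,q7},{q4,q5,q7}}
  V2: {{q3},{q2,q3},{q3,q4},{q3,q7},{q2,q3,q4},{q2,q3,q7}} {{q5},{q4,q5},{q5,q7},{q4,q5,q7}} {{q6},{q4,q6},{q6,q7},{q4,q6,q7}}
  V3: {{q7},{q2,q7},{q3,q7},{q4,q7},{q5,q7},{q6,q7},{q2,q3,q7},{q4,q5,q7},{q4,q6,q7}}
  V4: {{q1}} {{q4},{q5},{q2,q4},{q3,q4},{q4,q5},{q4,q6},{q4,q7},{q5,q7},{q2,q3,q4},{q4,q5,q7},{q4,q6,q7}}
  V12: {{q5},{q4,q5},{q5,q7},{q4,q5,q7}} {{q2,q3},{q2,q3,q4},{q2,q3,q7}}
  V13: {{q2,q7},{q2,q3,q7}} {{q5,q7},{q4,q5,q7}}
  V14: {{q1}} {{q5},{q4,q5},{q5,q7},{q4,q5,q7}} {{q2,q4},{q2,q3,q4}}
  V23: {{q3,q7},{q2,q3,q7}} {{q5,q7},{q4,q5,q7}} {{q6,q7},{q4,q6,q7}}
  V24: {{q5},{q4,q5},{q5,q7},{q4,q5,q7}} {{q3,q4},{q2,q3,q4}} {{q4,q6},{q4,q6,q7}}
  V34: {{q4,q7},{q5,q7},{q4,q5,q7},{q4,q6,q7}}
  V123: {{q5,q7},{q4,q5,q7}} {{q2,q3,q7}}
  V124: {{q5},{q4,q5},{q5,q7},{q4,q5,q7}} {{q2,q3,q4}}
  V134: {{q5,q7},{q4,q5,q7}}
  V234: {{q5,q7},{q4,q5,q7}} {{q4,q6,q7}}
  V1234: {{q5,q7},{q4,q5,q7}}
C dims 9,14,7,1; δ0: rk 7, SNF 1^7; δ1: rk 6, SNF 1^6; δ2: rk 1, SNF 1^1
Ȟ^0 = (9 − 7) − 0 = 2, so Ȟ^0 ≅ Z^2
Ȟ^1 = (14 − 6) − 7 = 1, so Ȟ^1 ≅ Z
Ȟ^2 = (7 − 1) − 6 = 0, so Ȟ^2 ≅ 0
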